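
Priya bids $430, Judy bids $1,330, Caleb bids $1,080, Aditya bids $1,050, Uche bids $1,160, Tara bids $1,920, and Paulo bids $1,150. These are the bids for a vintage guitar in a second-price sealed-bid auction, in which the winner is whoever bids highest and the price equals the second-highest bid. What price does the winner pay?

The winner pays $1,330.

Ordered from highest: Tara $1,920 > Judy $1,330 > Uche $1,160 > Paulo $1,150 > Caleb $1,080 > Aditya $1,050 > Priya $430.
Tara is the highest bidder, so Tara wins.
Under the second-price rule, the price is the second-highest bid: $1,330.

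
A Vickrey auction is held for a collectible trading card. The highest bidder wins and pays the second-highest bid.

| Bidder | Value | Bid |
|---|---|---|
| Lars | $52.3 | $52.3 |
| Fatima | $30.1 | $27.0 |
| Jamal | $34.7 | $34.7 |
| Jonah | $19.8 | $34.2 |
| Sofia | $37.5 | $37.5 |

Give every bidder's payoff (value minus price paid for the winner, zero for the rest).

Payoffs: Lars $14.8, Fatima $0.0, Jamal $0.0, Jonah $0.0, Sofia $0.0.

Bids in descending order: Lars $52.3 > Sofia $37.5 > Jamal $34.7 > Jonah $34.2 > Fatima $27.0.
Lars has the top bid and wins; the price is the second-highest bid, $37.5.
Lars's payoff = $52.3 − $37.5 = $14.8. All other bidders lose, so their payoff is 0.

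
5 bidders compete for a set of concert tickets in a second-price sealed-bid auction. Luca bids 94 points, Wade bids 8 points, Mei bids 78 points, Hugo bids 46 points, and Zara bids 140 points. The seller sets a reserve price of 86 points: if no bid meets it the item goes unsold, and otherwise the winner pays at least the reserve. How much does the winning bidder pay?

94 points

Ordered from highest: Zara 140 points > Luca 94 points > Mei 78 points > Hugo 46 points > Wade 8 points.
Zara has the highest bid, so Zara wins.
The second-highest bid is 94 points, which exceeds the reserve, so that sets the price.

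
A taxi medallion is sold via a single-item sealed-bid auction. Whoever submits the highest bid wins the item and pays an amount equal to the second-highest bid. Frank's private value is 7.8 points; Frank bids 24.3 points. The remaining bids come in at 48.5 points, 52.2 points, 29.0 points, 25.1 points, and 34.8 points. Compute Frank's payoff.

Frank's payoff: 0.0 points.

Highest competing bid: 52.2 points.
Frank's bid 24.3 points is not the highest, so Frank loses, pays nothing, and earns zero payoff.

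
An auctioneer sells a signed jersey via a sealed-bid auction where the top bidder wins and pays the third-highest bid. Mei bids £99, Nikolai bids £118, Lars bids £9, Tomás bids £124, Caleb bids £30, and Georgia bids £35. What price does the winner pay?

Ordered from highest: Tomás £124, then Nikolai £118, then Mei £99, then Georgia £35, then Caleb £30, then Lars £9.
Tomás is the highest bidder, so Tomás wins.
Under the third-price rule, the price is the third-highest bid: £99.

£99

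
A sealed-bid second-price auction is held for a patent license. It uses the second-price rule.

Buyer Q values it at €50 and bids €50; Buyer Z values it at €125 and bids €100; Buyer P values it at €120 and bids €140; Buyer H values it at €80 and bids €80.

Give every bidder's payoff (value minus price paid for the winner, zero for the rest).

Ordered from highest: Buyer P €140 > Buyer Z €100 > Buyer H €80 > Buyer Q €50.
Buyer P has the top bid and wins; the price is the second-highest bid, €100.
Buyer P's payoff = €120 − €100 = €20. All other bidders lose, so their payoff is 0.

Payoffs: Buyer Q €0, Buyer Z €0, Buyer P €20, Buyer H €0.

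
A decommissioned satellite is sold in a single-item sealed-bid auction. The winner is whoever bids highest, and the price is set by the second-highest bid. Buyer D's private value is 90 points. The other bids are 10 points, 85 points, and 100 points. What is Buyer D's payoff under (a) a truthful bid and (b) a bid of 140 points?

The highest competing bid is 100 points.
Bidding truthfully at 90 points: the top bid is 100 points (a rival), so Buyer D loses. Payoff = 0 points.
Bidding 140 points: Buyer D has the top bid, wins, and pays the second-highest bid 100 points. Payoff = 90 points − 100 points = -10 points.

Truthful: 0 points; alternative: -10 points.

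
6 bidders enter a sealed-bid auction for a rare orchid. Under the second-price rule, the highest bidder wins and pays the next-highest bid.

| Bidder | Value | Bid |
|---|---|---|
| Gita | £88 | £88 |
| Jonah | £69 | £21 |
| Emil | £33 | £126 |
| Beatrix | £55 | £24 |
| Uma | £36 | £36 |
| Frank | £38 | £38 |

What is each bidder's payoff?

Bids in descending order: Emil £126 > Gita £88 > Frank £38 > Uma £36 > Beatrix £24 > Jonah £21.
Emil has the top bid and wins; the price is the second-highest bid, £88.
Emil's payoff = £33 − £88 = -£55. All other bidders lose, so their payoff is 0.

Gita £0, Jonah £0, Emil -£55, Beatrix £0, Uma £0, Frank £0.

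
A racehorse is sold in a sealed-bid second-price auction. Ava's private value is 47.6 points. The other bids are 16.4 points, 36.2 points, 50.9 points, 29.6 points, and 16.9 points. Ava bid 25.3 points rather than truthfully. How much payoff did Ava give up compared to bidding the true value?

The highest competing bid is 50.9 points.
Bidding truthfully at 47.6 points: the top bid is 50.9 points (a rival), so Ava loses. Payoff = 0.0 points.
Bidding 25.3 points: the top bid is 50.9 points (a rival), so Ava loses. Payoff = 0.0 points.
Regret = truthful payoff − actual payoff = 0.0 points − 0.0 points = 0.0 points.

0.0 points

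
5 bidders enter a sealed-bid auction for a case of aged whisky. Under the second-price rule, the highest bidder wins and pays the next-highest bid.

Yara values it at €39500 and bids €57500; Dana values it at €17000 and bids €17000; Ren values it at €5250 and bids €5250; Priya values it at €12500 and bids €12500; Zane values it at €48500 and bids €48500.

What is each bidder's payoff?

Yara -€9000, Dana €0, Ren €0, Priya €0, Zane €0.

Ordered from highest: Yara €57500, then Zane €48500, then Dana €17000, then Priya €12500, then Ren €5250.
Yara has the top bid and wins; the price is the second-highest bid, €48500.
Yara's payoff = €39500 − €48500 = -€9000. All other bidders lose, so their payoff is 0.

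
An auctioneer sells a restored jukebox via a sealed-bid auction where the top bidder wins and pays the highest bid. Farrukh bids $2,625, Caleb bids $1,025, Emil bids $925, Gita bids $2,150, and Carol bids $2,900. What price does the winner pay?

Bids in descending order: Carol $2,900 > Farrukh $2,625 > Gita $2,150 > Caleb $1,025 > Emil $925.
Carol is the highest bidder, so Carol wins.
Under the first-price rule, the price is the highest bid: $2,900.

The winner pays $2,900.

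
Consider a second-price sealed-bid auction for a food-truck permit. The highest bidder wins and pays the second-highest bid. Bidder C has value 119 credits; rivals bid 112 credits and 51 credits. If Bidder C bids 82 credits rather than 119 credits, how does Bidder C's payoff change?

-7 credits

The highest competing bid is 112 credits.
Bidding truthfully at 119 credits: Bidder C has the top bid, wins, and pays the second-highest bid 112 credits. Payoff = 119 credits − 112 credits = 7 credits.
Bidding 82 credits: the top bid is 112 credits (a rival), so Bidder C loses. Payoff = 0 credits.
Change = 0 credits − 7 credits = -7 credits.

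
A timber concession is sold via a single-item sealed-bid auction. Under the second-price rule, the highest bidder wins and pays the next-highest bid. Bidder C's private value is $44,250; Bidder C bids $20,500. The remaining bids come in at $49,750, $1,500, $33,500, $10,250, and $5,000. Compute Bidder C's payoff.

Payoff = $0.

Highest competing bid: $49,750.
Bidder C's bid $20,500 is not the highest, so Bidder C loses, pays nothing, and earns zero payoff.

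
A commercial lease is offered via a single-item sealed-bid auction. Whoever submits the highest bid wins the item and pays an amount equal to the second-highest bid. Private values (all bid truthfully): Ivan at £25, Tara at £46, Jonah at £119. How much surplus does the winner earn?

Bids in descending order: Jonah £119, then Tara £46, then Ivan £25.
Jonah wins with the top bid and pays the second-highest, £46.
Surplus = £119 − £46 = £73.

Surplus = £73.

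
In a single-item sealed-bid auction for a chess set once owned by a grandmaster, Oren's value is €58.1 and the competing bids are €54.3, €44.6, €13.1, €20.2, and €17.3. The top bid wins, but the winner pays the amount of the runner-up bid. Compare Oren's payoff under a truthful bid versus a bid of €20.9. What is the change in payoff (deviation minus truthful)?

-€3.8

The highest competing bid is €54.3.
Bidding truthfully at €58.1: Oren has the top bid, wins, and pays the second-highest bid €54.3. Payoff = €58.1 − €54.3 = €3.8.
Bidding €20.9: the top bid is €54.3 (a rival), so Oren loses. Payoff = €0.0.
Change = €0.0 − €3.8 = -€3.8.
Deviating from a truthful bid can only lose payoff in a second-price auction — never gain.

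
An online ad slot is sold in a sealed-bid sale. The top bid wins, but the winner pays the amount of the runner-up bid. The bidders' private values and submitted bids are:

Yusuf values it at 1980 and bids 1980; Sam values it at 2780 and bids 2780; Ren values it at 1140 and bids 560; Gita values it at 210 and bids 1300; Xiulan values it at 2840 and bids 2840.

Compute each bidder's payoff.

Payoffs: Yusuf 0, Sam 0, Ren 0, Gita 0, Xiulan 60.

Ranking the bids: Xiulan 2840; Sam 2780; Yusuf 1980; Gita 1300; Ren 560.
Xiulan has the top bid and wins; the price is the second-highest bid, 2780.
Xiulan's payoff = 2840 − 2780 = 60. All other bidders lose, so their payoff is 0.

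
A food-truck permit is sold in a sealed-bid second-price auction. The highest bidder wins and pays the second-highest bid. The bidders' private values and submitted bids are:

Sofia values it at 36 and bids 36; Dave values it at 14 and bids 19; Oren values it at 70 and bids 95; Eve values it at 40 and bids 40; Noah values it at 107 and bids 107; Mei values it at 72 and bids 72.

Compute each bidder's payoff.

Sorted high to low: Noah 107 > Oren 95 > Mei 72 > Eve 40 > Sofia 36 > Dave 19.
Noah has the top bid and wins; the price is the second-highest bid, 95.
Noah's payoff = 107 − 95 = 12. All other bidders lose, so their payoff is 0.

Sofia 0, Dave 0, Oren 0, Eve 0, Noah 12, Mei 0.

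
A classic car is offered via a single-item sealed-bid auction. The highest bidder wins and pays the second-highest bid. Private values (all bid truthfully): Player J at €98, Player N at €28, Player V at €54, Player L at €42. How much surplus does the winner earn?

€44

Bids in descending order: Player J €98; Player V €54; Player L €42; Player N €28.
Player J wins with the top bid and pays the second-highest, €54.
Surplus = €98 − €54 = €44.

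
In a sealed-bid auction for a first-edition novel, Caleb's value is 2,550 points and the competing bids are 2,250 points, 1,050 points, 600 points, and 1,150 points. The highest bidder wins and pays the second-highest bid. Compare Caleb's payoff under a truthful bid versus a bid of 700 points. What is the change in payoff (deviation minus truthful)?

Change in payoff: -300 points.

The highest competing bid is 2,250 points.
Bidding truthfully at 2,550 points: Caleb has the top bid, wins, and pays the second-highest bid 2,250 points. Payoff = 2,550 points − 2,250 points = 300 points.
Bidding 700 points: the top bid is 2,250 points (a rival), so Caleb loses. Payoff = 0 points.
Change = 0 points − 300 points = -300 points.
Deviating from a truthful bid can only lose payoff in a second-price auction — never gain.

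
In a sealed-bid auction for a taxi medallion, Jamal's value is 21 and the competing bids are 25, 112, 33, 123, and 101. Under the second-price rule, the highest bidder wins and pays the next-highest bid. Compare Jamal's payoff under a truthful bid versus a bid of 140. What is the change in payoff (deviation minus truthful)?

The highest competing bid is 123.
Bidding truthfully at 21: the top bid is 123 (a rival), so Jamal loses. Payoff = 0.
Bidding 140: Jamal has the top bid, wins, and pays the second-highest bid 123. Payoff = 21 − 123 = -102.
Change = -102 − 0 = -102.
Deviating from a truthful bid can only lose payoff in a second-price auction — never gain.

-102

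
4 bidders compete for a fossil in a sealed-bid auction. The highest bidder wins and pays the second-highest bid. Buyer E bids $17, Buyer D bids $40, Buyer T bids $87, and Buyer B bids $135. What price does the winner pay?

The winner pays $87.

Bids in descending order: Buyer B $135 > Buyer T $87 > Buyer D $40 > Buyer E $17.
Buyer B has the highest bid, so Buyer B wins.
The second-highest bid is $87, so that is what Buyer B pays.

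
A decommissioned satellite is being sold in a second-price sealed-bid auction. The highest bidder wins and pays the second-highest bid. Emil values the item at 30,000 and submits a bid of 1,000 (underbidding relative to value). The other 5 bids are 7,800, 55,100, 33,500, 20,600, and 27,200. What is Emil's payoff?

Emil's payoff: 0.

Highest competing bid: 55,100.
Emil's bid 1,000 is not the highest, so Emil loses, pays nothing, and earns zero payoff.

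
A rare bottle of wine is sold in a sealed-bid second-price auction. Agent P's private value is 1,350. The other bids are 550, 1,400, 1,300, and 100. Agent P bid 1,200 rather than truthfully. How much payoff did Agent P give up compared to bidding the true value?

The highest competing bid is 1,400.
Bidding truthfully at 1,350: the top bid is 1,400 (a rival), so Agent P loses. Payoff = 0.
Bidding 1,200: the top bid is 1,400 (a rival), so Agent P loses. Payoff = 0.
Regret = truthful payoff − actual payoff = 0 − 0 = 0.

Payoff forgone: 0.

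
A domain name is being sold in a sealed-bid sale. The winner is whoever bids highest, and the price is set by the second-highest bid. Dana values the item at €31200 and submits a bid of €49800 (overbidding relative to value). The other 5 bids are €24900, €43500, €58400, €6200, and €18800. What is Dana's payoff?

Highest competing bid: €58400.
Dana's bid €49800 is not the highest, so Dana loses, pays nothing, and earns zero payoff.

€0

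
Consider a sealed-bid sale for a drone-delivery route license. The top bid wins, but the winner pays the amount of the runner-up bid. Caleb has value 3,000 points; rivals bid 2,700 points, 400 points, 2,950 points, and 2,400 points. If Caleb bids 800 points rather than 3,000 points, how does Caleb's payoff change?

-50 points

The highest competing bid is 2,950 points.
Bidding truthfully at 3,000 points: Caleb has the top bid, wins, and pays the second-highest bid 2,950 points. Payoff = 3,000 points − 2,950 points = 50 points.
Bidding 800 points: the top bid is 2,950 points (a rival), so Caleb loses. Payoff = 0 points.
Change = 0 points − 50 points = -50 points.
Deviating from a truthful bid can only lose payoff in a second-price auction — never gain.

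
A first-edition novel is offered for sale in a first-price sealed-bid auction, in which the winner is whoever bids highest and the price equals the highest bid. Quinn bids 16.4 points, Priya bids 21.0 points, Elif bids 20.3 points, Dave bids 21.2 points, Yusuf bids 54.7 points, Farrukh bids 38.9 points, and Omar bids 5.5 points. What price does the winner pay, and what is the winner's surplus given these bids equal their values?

Price 54.7 points; surplus 0.0 points.

Sorted high to low: Yusuf 54.7 points > Farrukh 38.9 points > Dave 21.2 points > Priya 21.0 points > Elif 20.3 points > Quinn 16.4 points > Omar 5.5 points.
Yusuf is the highest bidder, so Yusuf wins.
Under the first-price rule, the price is the highest bid: 54.7 points.
Surplus = 54.7 points − 54.7 points = 0.0 points.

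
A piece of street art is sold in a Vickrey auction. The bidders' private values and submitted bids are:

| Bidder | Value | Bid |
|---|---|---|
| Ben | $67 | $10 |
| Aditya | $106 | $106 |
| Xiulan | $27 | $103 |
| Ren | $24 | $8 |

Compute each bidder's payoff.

Ben $0, Aditya $3, Xiulan $0, Ren $0.

Ranking the bids: Aditya $106; Xiulan $103; Ben $10; Ren $8.
Aditya has the top bid and wins; the price is the second-highest bid, $103.
Aditya's payoff = $106 − $103 = $3. All other bidders lose, so their payoff is 0.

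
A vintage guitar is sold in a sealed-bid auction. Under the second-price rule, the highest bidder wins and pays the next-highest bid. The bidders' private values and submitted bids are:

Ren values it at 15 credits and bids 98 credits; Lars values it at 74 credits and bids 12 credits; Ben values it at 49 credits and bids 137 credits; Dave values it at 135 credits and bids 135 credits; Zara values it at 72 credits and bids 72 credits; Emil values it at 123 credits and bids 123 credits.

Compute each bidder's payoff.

Ren 0 credits, Lars 0 credits, Ben -86 credits, Dave 0 credits, Zara 0 credits, Emil 0 credits.

Sorted high to low: Ben 137 credits, then Dave 135 credits, then Emil 123 credits, then Ren 98 credits, then Zara 72 credits, then Lars 12 credits.
Ben has the top bid and wins; the price is the second-highest bid, 135 credits.
Ben's payoff = 49 credits − 135 credits = -86 credits. All other bidders lose, so their payoff is 0.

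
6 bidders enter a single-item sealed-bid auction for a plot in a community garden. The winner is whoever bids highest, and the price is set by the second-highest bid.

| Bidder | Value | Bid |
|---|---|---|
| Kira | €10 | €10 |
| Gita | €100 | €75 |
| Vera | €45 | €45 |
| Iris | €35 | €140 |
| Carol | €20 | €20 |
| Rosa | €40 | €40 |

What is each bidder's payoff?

Kira €0, Gita €0, Vera €0, Iris -€40, Carol €0, Rosa €0.

Bids in descending order: Iris €140 > Gita €75 > Vera €45 > Rosa €40 > Carol €20 > Kira €10.
Iris has the top bid and wins; the price is the second-highest bid, €75.
Iris's payoff = €35 − €75 = -€40. All other bidders lose, so their payoff is 0.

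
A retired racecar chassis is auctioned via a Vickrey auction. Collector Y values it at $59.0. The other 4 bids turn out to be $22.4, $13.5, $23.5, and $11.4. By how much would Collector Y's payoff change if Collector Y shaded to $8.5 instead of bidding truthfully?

Change in payoff: -$35.5.

The highest competing bid is $23.5.
Bidding truthfully at $59.0: Collector Y has the top bid, wins, and pays the second-highest bid $23.5. Payoff = $59.0 − $23.5 = $35.5.
Bidding $8.5: the top bid is $23.5 (a rival), so Collector Y loses. Payoff = $0.0.
Change = $0.0 − $35.5 = -$35.5.
This is the dominant-strategy logic: truthful bidding weakly beats any alternative.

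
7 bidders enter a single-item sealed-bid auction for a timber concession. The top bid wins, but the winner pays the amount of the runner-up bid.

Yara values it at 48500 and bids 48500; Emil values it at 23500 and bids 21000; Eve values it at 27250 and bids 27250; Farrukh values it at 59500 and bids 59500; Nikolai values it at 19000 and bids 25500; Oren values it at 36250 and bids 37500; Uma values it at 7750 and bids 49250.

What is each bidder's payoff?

Payoffs: Yara 0, Emil 0, Eve 0, Farrukh 10250, Nikolai 0, Oren 0, Uma 0.

Bids in descending order: Farrukh 59500, then Uma 49250, then Yara 48500, then Oren 37500, then Eve 27250, then Nikolai 25500, then Emil 21000.
Farrukh has the top bid and wins; the price is the second-highest bid, 49250.
Farrukh's payoff = 59500 − 49250 = 10250. All other bidders lose, so their payoff is 0.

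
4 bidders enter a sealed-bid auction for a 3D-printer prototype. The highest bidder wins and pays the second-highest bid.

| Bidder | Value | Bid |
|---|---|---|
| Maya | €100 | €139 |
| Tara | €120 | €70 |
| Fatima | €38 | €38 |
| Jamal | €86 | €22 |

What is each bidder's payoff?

Sorted high to low: Maya €139; Tara €70; Fatima €38; Jamal €22.
Maya has the top bid and wins; the price is the second-highest bid, €70.
Maya's payoff = €100 − €70 = €30. All other bidders lose, so their payoff is 0.

Payoffs: Maya €30, Tara €0, Fatima €0, Jamal €0.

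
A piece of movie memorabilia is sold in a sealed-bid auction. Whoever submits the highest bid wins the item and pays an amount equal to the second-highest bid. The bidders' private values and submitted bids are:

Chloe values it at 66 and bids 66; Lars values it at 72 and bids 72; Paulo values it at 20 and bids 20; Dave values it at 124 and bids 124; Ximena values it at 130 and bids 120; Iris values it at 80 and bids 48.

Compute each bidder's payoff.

Ranking the bids: Dave 124 > Ximena 120 > Lars 72 > Chloe 66 > Iris 48 > Paulo 20.
Dave has the top bid and wins; the price is the second-highest bid, 120.
Dave's payoff = 124 − 120 = 4. All other bidders lose, so their payoff is 0.

Chloe 0, Lars 0, Paulo 0, Dave 4, Ximena 0, Iris 0.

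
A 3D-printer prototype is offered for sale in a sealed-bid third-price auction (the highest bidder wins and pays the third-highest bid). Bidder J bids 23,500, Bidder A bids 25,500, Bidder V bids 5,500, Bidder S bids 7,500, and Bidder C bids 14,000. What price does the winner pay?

Ranking the bids: Bidder A 25,500; Bidder J 23,500; Bidder C 14,000; Bidder S 7,500; Bidder V 5,500.
Bidder A is the highest bidder, so Bidder A wins.
Under the third-price rule, the price is the third-highest bid: 14,000.

Price paid: 14,000.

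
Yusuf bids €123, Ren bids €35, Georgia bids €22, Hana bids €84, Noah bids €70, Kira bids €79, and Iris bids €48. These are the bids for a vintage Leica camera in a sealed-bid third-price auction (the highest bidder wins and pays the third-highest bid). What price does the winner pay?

Price paid: €79.

Ranking the bids: Yusuf €123 > Hana €84 > Kira €79 > Noah €70 > Iris €48 > Ren €35 > Georgia €22.
Yusuf is the highest bidder, so Yusuf wins.
Under the third-price rule, the price is the third-highest bid: €79.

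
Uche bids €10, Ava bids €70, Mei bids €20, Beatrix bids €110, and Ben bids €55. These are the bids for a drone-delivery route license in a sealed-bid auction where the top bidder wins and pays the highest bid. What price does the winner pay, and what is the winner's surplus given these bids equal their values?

The winner pays €110 for a surplus of €0.

Bids in descending order: Beatrix €110; Ava €70; Ben €55; Mei €20; Uche €10.
Beatrix is the highest bidder, so Beatrix wins.
Under the first-price rule, the price is the highest bid: €110.
Surplus = €110 − €110 = €0.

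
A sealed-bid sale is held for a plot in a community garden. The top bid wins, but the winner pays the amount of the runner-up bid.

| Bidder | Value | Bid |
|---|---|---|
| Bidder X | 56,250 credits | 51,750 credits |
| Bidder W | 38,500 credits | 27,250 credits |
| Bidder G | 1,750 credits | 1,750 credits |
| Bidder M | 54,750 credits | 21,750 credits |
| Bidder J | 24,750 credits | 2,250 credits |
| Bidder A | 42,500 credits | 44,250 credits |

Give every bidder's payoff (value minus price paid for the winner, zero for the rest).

Bids in descending order: Bidder X 51,750 credits, then Bidder A 44,250 credits, then Bidder W 27,250 credits, then Bidder M 21,750 credits, then Bidder J 2,250 credits, then Bidder G 1,750 credits.
Bidder X has the top bid and wins; the price is the second-highest bid, 44,250 credits.
Bidder X's payoff = 56,250 credits − 44,250 credits = 12,000 credits. All other bidders lose, so their payoff is 0.

Bidder X 12,000 credits, Bidder W 0 credits, Bidder G 0 credits, Bidder M 0 credits, Bidder J 0 credits, Bidder A 0 credits.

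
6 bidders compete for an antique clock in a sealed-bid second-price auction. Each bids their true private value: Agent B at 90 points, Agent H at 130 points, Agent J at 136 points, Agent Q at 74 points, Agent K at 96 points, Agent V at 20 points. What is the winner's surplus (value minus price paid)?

Bids in descending order: Agent J 136 points; Agent H 130 points; Agent K 96 points; Agent B 90 points; Agent Q 74 points; Agent V 20 points.
Agent J wins with the top bid and pays the second-highest, 130 points.
Surplus = 136 points − 130 points = 6 points.

Winner's surplus: 6 points.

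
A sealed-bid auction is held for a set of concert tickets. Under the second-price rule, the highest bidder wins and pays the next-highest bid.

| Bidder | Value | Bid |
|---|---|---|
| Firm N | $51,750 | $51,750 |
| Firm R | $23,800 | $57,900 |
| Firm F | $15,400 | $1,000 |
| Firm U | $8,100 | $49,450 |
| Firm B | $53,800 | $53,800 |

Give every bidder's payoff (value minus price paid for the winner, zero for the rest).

Ranking the bids: Firm R $57,900, then Firm B $53,800, then Firm N $51,750, then Firm U $49,450, then Firm F $1,000.
Firm R has the top bid and wins; the price is the second-highest bid, $53,800.
Firm R's payoff = $23,800 − $53,800 = -$30,000. All other bidders lose, so their payoff is 0.

Payoffs: Firm N $0, Firm R -$30,000, Firm F $0, Firm U $0, Firm B $0.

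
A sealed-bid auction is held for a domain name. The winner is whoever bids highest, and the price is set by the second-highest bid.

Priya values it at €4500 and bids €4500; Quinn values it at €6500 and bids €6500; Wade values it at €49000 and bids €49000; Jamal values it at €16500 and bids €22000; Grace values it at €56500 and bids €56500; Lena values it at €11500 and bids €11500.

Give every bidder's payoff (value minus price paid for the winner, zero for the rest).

Payoffs: Priya €0, Quinn €0, Wade €0, Jamal €0, Grace €7500, Lena €0.

Bids in descending order: Grace €56500, then Wade €49000, then Jamal €22000, then Lena €11500, then Quinn €6500, then Priya €4500.
Grace has the top bid and wins; the price is the second-highest bid, €49000.
Grace's payoff = €56500 − €49000 = €7500. All other bidders lose, so their payoff is 0.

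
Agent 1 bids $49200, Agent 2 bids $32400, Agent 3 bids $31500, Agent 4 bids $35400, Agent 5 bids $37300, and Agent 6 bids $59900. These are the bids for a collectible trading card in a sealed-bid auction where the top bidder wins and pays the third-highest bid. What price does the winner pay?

The winner pays $37300.

Ranking the bids: Agent 6 $59900 > Agent 1 $49200 > Agent 5 $37300 > Agent 4 $35400 > Agent 2 $32400 > Agent 3 $31500.
Agent 6 is the highest bidder, so Agent 6 wins.
Under the third-price rule, the price is the third-highest bid: $37300.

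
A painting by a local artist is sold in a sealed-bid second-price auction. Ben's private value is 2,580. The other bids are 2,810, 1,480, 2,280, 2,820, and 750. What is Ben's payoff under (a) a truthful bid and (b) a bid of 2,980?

Truthful: 0; alternative: -240.

The highest competing bid is 2,820.
Bidding truthfully at 2,580: the top bid is 2,820 (a rival), so Ben loses. Payoff = 0.
Bidding 2,980: Ben has the top bid, wins, and pays the second-highest bid 2,820. Payoff = 2,580 − 2,820 = -240.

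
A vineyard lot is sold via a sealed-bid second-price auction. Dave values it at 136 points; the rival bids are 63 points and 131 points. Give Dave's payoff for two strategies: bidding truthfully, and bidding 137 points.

The highest competing bid is 131 points.
Bidding truthfully at 136 points: Dave has the top bid, wins, and pays the second-highest bid 131 points. Payoff = 136 points − 131 points = 5 points.
Bidding 137 points: Dave has the top bid, wins, and pays the second-highest bid 131 points. Payoff = 136 points − 131 points = 5 points.
The bid only affects whether you win, not the price — here both bids land on the same side of the top rival bid, so the deviation is payoff-neutral.

(a) 5 points  (b) 5 points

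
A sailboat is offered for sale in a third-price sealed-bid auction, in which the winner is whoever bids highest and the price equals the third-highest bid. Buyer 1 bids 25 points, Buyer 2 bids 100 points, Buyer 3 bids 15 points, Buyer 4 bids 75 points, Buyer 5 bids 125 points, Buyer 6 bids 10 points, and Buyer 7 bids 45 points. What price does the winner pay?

Bids in descending order: Buyer 5 125 points, then Buyer 2 100 points, then Buyer 4 75 points, then Buyer 7 45 points, then Buyer 1 25 points, then Buyer 3 15 points, then Buyer 6 10 points.
Buyer 5 is the highest bidder, so Buyer 5 wins.
Under the third-price rule, the price is the third-highest bid: 75 points.

75 points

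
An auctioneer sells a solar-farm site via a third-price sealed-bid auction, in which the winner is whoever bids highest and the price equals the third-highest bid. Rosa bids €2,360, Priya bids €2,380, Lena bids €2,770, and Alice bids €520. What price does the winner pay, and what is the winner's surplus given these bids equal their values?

Ordered from highest: Lena €2,770; Priya €2,380; Rosa €2,360; Alice €520.
Lena is the highest bidder, so Lena wins.
Under the third-price rule, the price is the third-highest bid: €2,360.
Surplus = €2,770 − €2,360 = €410.

The winner pays €2,360 for a surplus of €410.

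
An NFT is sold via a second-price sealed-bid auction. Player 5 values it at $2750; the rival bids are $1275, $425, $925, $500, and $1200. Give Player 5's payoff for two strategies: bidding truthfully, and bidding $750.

Truthful: $1475; alternative: $0.

The highest competing bid is $1275.
Bidding truthfully at $2750: Player 5 has the top bid, wins, and pays the second-highest bid $1275. Payoff = $2750 − $1275 = $1475.
Bidding $750: the top bid is $1275 (a rival), so Player 5 loses. Payoff = $0.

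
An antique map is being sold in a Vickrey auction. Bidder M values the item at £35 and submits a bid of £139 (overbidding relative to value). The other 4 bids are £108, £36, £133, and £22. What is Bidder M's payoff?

Highest competing bid: £133.
Bidder M's bid £139 is the highest overall, so Bidder M wins and pays the second-highest bid, £133.
Payoff = value − price = £35 − £133 = -£98.

-£98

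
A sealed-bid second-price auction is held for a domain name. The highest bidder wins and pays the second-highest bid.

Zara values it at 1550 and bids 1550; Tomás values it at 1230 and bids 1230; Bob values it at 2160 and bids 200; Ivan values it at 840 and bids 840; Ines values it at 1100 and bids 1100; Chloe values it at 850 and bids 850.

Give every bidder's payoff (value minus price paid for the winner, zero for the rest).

Zara 320, Tomás 0, Bob 0, Ivan 0, Ines 0, Chloe 0.

Sorted high to low: Zara 1550; Tomás 1230; Ines 1100; Chloe 850; Ivan 840; Bob 200.
Zara has the top bid and wins; the price is the second-highest bid, 1230.
Zara's payoff = 1550 − 1230 = 320. All other bidders lose, so their payoff is 0.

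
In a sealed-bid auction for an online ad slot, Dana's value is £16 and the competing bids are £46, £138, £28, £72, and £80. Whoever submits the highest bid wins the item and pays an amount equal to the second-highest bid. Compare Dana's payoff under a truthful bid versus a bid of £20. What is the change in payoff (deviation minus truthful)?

£0

The highest competing bid is £138.
Bidding truthfully at £16: the top bid is £138 (a rival), so Dana loses. Payoff = £0.
Bidding £20: the top bid is £138 (a rival), so Dana loses. Payoff = £0.
Change = £0 − £0 = £0.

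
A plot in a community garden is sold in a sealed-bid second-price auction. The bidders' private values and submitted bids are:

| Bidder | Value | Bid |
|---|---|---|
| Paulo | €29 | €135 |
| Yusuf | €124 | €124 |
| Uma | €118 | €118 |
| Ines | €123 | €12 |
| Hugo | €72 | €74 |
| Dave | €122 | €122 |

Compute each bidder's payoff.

Ordered from highest: Paulo €135, then Yusuf €124, then Dave €122, then Uma €118, then Hugo €74, then Ines €12.
Paulo has the top bid and wins; the price is the second-highest bid, €124.
Paulo's payoff = €29 − €124 = -€95. All other bidders lose, so their payoff is 0.

Paulo -€95, Yusuf €0, Uma €0, Ines €0, Hugo €0, Dave €0.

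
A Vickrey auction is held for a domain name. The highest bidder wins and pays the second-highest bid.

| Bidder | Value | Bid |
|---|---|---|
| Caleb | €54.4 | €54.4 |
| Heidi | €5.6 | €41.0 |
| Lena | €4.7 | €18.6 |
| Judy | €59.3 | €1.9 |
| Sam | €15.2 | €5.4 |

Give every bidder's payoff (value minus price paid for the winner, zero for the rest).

Ranking the bids: Caleb €54.4; Heidi €41.0; Lena €18.6; Sam €5.4; Judy €1.9.
Caleb has the top bid and wins; the price is the second-highest bid, €41.0.
Caleb's payoff = €54.4 − €41.0 = €13.4. All other bidders lose, so their payoff is 0.

Payoffs: Caleb €13.4, Heidi €0.0, Lena €0.0, Judy €0.0, Sam €0.0.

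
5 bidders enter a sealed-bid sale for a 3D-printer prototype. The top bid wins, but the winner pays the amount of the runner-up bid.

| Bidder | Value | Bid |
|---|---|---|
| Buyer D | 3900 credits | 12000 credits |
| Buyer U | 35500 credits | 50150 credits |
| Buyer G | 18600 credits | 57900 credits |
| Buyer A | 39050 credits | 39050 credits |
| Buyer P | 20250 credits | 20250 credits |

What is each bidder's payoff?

Buyer D 0 credits, Buyer U 0 credits, Buyer G -31550 credits, Buyer A 0 credits, Buyer P 0 credits.

Bids in descending order: Buyer G 57900 credits; Buyer U 50150 credits; Buyer A 39050 credits; Buyer P 20250 credits; Buyer D 12000 credits.
Buyer G has the top bid and wins; the price is the second-highest bid, 50150 credits.
Buyer G's payoff = 18600 credits − 50150 credits = -31550 credits. All other bidders lose, so their payoff is 0.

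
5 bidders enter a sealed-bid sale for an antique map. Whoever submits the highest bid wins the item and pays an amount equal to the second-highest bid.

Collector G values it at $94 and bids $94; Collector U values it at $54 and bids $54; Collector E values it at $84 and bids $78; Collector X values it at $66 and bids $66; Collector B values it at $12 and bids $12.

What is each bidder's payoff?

Ordered from highest: Collector G $94 > Collector E $78 > Collector X $66 > Collector U $54 > Collector B $12.
Collector G has the top bid and wins; the price is the second-highest bid, $78.
Collector G's payoff = $94 − $78 = $16. All other bidders lose, so their payoff is 0.

Payoffs: Collector G $16, Collector U $0, Collector E $0, Collector X $0, Collector B $0.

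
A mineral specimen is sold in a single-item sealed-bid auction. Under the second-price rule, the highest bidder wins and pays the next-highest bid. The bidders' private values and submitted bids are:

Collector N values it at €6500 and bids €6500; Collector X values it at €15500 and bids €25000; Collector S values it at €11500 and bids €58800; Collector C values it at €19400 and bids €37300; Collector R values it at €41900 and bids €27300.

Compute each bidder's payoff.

Collector N €0, Collector X €0, Collector S -€25800, Collector C €0, Collector R €0.

Ordered from highest: Collector S €58800 > Collector C €37300 > Collector R €27300 > Collector X €25000 > Collector N €6500.
Collector S has the top bid and wins; the price is the second-highest bid, €37300.
Collector S's payoff = €11500 − €37300 = -€25800. All other bidders lose, so their payoff is 0.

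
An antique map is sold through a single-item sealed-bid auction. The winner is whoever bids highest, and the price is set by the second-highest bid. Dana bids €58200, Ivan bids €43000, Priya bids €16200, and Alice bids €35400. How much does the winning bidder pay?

Sorted high to low: Dana €58200, then Ivan €43000, then Alice €35400, then Priya €16200.
Dana has the highest bid, so Dana wins.
The second-highest bid is €43000, so that is what Dana pays.

The winner pays €43000.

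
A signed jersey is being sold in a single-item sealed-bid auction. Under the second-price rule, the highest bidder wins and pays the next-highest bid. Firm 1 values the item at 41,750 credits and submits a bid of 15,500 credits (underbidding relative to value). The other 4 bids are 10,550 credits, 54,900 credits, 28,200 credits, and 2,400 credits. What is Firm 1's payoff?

The bidder's payoff: 0 credits.

Highest competing bid: 54,900 credits.
Firm 1's bid 15,500 credits is not the highest, so Firm 1 loses, pays nothing, and earns zero payoff.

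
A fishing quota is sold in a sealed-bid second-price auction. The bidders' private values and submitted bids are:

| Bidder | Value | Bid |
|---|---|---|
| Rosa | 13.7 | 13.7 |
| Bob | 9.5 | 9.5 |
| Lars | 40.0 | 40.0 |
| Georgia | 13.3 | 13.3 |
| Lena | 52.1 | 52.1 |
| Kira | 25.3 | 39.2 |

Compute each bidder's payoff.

Bids in descending order: Lena 52.1, then Lars 40.0, then Kira 39.2, then Rosa 13.7, then Georgia 13.3, then Bob 9.5.
Lena has the top bid and wins; the price is the second-highest bid, 40.0.
Lena's payoff = 52.1 − 40.0 = 12.1. All other bidders lose, so their payoff is 0.

Rosa 0.0, Bob 0.0, Lars 0.0, Georgia 0.0, Lena 12.1, Kira 0.0.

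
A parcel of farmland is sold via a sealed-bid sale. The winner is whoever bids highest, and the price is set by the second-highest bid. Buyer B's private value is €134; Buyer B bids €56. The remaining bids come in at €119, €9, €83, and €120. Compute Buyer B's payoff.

Highest competing bid: €120.
Buyer B's bid €56 is not the highest, so Buyer B loses, pays nothing, and earns zero payoff.

€0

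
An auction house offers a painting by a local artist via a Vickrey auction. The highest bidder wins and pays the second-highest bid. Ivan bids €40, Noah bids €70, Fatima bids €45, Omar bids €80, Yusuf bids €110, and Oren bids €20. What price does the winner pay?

Ordered from highest: Yusuf €110, then Omar €80, then Noah €70, then Fatima €45, then Ivan €40, then Oren €20.
Yusuf has the highest bid, so Yusuf wins.
The second-highest bid is €80, so that is what Yusuf pays.

Price paid: €80.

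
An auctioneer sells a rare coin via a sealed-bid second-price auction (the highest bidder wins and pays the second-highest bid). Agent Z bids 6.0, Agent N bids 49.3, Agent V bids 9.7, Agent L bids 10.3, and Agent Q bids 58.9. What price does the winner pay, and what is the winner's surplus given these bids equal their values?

The winner pays 49.3 for a surplus of 9.6.

Sorted high to low: Agent Q 58.9; Agent N 49.3; Agent L 10.3; Agent V 9.7; Agent Z 6.0.
Agent Q is the highest bidder, so Agent Q wins.
Under the second-price rule, the price is the second-highest bid: 49.3.
Surplus = 58.9 − 49.3 = 9.6.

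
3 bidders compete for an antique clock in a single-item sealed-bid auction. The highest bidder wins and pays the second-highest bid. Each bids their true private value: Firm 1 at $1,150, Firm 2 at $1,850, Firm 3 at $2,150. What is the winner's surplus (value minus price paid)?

Bids in descending order: Firm 3 $2,150; Firm 2 $1,850; Firm 1 $1,150.
Firm 3 wins with the top bid and pays the second-highest, $1,850.
Surplus = $2,150 − $1,850 = $300.

Winner's surplus: $300.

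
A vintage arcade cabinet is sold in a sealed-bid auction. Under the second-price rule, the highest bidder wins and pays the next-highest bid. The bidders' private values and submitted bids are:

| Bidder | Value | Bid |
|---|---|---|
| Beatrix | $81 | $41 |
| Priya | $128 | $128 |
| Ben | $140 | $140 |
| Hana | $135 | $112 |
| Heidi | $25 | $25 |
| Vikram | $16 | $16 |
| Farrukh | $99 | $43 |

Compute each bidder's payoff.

Sorted high to low: Ben $140 > Priya $128 > Hana $112 > Farrukh $43 > Beatrix $41 > Heidi $25 > Vikram $16.
Ben has the top bid and wins; the price is the second-highest bid, $128.
Ben's payoff = $140 − $128 = $12. All other bidders lose, so their payoff is 0.

Payoffs: Beatrix $0, Priya $0, Ben $12, Hana $0, Heidi $0, Vikram $0, Farrukh $0.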